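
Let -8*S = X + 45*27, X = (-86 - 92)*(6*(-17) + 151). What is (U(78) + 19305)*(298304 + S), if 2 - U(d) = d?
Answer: 46033053031/8 ≈ 5.7541e+9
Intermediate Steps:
X = -8722 (X = -178*(-102 + 151) = -178*49 = -8722)
U(d) = 2 - d
S = 7507/8 (S = -(-8722 + 45*27)/8 = -(-8722 + 1215)/8 = -⅛*(-7507) = 7507/8 ≈ 938.38)
(U(78) + 19305)*(298304 + S) = ((2 - 1*78) + 19305)*(298304 + 7507/8) = ((2 - 78) + 19305)*(2393939/8) = (-76 + 19305)*(2393939/8) = 19229*(2393939/8) = 46033053031/8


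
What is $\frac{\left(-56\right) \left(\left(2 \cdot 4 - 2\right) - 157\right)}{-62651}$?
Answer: $- \frac{8456}{62651} \approx -0.13497$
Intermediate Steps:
$\frac{\left(-56\right) \left(\left(2 \cdot 4 - 2\right) - 157\right)}{-62651} = - 56 \left(\left(8 - 2\right) - 157\right) \left(- \frac{1}{62651}\right) = - 56 \left(6 - 157\right) \left(- \frac{1}{62651}\right) = \left(-56\right) \left(-151\right) \left(- \frac{1}{62651}\right) = 8456 \left(- \frac{1}{62651}\right) = - \frac{8456}{62651}$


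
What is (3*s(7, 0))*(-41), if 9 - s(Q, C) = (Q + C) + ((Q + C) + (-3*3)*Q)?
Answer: -7134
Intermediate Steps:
s(Q, C) = 9 - 2*C + 7*Q (s(Q, C) = 9 - ((Q + C) + ((Q + C) + (-3*3)*Q)) = 9 - ((C + Q) + ((C + Q) - 9*Q)) = 9 - ((C + Q) + (C - 8*Q)) = 9 - (-7*Q + 2*C) = 9 + (-2*C + 7*Q) = 9 - 2*C + 7*Q)
(3*s(7, 0))*(-41) = (3*(9 - 2*0 + 7*7))*(-41) = (3*(9 + 0 + 49))*(-41) = (3*58)*(-41) = 174*(-41) = -7134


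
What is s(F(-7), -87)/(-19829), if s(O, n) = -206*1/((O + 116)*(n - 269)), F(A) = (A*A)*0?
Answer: -103/409429192 ≈ -2.5157e-7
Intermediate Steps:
F(A) = 0 (F(A) = A²*0 = 0)
s(O, n) = -206/((-269 + n)*(116 + O)) (s(O, n) = -206*1/((-269 + n)*(116 + O)) = -206/((-269 + n)*(116 + O)))
s(F(-7), -87)/(-19829) = -206/(-31204 - 269*0 + 116*(-87) + 0*(-87))/(-19829) = -206/(-31204 + 0 - 10092 + 0)*(-1/19829) = -206/(-41296)*(-1/19829) = -206*(-1/41296)*(-1/19829) = (103/20648)*(-1/19829) = -103/409429192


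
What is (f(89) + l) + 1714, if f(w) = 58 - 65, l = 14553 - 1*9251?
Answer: 7009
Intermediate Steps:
l = 5302 (l = 14553 - 9251 = 5302)
f(w) = -7
(f(89) + l) + 1714 = (-7 + 5302) + 1714 = 5295 + 1714 = 7009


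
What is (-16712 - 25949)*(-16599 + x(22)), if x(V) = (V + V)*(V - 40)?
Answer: 741917451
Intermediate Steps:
x(V) = 2*V*(-40 + V) (x(V) = (2*V)*(-40 + V) = 2*V*(-40 + V))
(-16712 - 25949)*(-16599 + x(22)) = (-16712 - 25949)*(-16599 + 2*22*(-40 + 22)) = -42661*(-16599 + 2*22*(-18)) = -42661*(-16599 - 792) = -42661*(-17391) = 741917451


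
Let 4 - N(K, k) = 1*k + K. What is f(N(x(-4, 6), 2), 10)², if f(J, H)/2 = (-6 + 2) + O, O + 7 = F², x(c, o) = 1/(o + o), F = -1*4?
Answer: 100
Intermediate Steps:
F = -4
x(c, o) = 1/(2*o)
O = 9 (O = -7 + (-4)² = -7 + 16 = 9)
N(K, k) = 4 - K - k (N(K, k) = 4 - (1*k + K) = 4 - (k + K) = 4 - (K + k) = 4 + (-K - k) = 4 - K - k)
f(J, H) = 10 (f(J, H) = 2*((-6 + 2) + 9) = 2*(-4 + 9) = 2*5 = 10)
f(N(x(-4, 6), 2), 10)² = 10² = 100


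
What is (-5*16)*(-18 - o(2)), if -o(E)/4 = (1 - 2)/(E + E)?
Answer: 1520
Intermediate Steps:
o(E) = 2/E (o(E) = -4*(1 - 2)/(E + E) = -(-4)/(2*E) = -(-4)*1/(2*E) = -(-2)/E = 2/E)
(-5*16)*(-18 - o(2)) = (-5*16)*(-18 - 2/2) = -80*(-18 - 2/2) = -80*(-18 - 1*1) = -80*(-18 - 1) = -80*(-19) = 1520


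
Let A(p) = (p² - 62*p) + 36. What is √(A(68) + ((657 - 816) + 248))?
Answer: √533 ≈ 23.087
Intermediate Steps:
A(p) = 36 + p² - 62*p
√(A(68) + ((657 - 816) + 248)) = √((36 + 68² - 62*68) + ((657 - 816) + 248)) = √((36 + 4624 - 4216) + (-159 + 248)) = √(444 + 89) = √533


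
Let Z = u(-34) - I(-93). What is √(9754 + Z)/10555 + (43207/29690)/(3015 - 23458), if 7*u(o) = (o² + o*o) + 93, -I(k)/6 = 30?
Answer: -43207/606952670 + √503601/73885 ≈ 0.0095336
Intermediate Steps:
I(k) = -180 (I(k) = -6*30 = -180)
u(o) = 93/7 + 2*o²/7 (u(o) = ((o² + o*o) + 93)/7 = ((o² + o²) + 93)/7 = (2*o² + 93)/7 = (93 + 2*o²)/7 = 93/7 + 2*o²/7)
Z = 3665/7 (Z = (93/7 + (2/7)*(-34)²) - 1*(-180) = (93/7 + (2/7)*1156) + 180 = (93/7 + 2312/7) + 180 = 2405/7 + 180 = 3665/7 ≈ 523.57)
√(9754 + Z)/10555 + (43207/29690)/(3015 - 23458) = √(9754 + 3665/7)/10555 + (43207/29690)/(3015 - 23458) = √(71943/7)*(1/10555) + (43207*(1/29690))/(-20443) = (√503601/7)*(1/10555) + (43207/29690)*(-1/20443) = √503601/73885 - 43207/606952670 = -43207/606952670 + √503601/73885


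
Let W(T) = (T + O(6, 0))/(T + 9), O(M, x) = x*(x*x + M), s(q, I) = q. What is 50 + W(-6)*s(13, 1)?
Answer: 24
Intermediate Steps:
O(M, x) = x*(M + x²) (O(M, x) = x*(x² + M) = x*(M + x²))
W(T) = T/(9 + T) (W(T) = (T + 0*(6 + 0²))/(T + 9) = (T + 0*(6 + 0))/(9 + T) = (T + 0*6)/(9 + T) = (T + 0)/(9 + T) = T/(9 + T))
50 + W(-6)*s(13, 1) = 50 - 6/(9 - 6)*13 = 50 - 6/3*13 = 50 - 6*⅓*13 = 50 - 2*13 = 50 - 26 = 24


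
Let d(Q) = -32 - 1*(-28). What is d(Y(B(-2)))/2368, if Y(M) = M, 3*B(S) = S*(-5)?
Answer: -1/592 ≈ -0.0016892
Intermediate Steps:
B(S) = -5*S/3 (B(S) = (S*(-5))/3 = (-5*S)/3 = -5*S/3)
d(Q) = -4 (d(Q) = -32 + 28 = -4)
d(Y(B(-2)))/2368 = -4/2368 = -4*1/2368 = -1/592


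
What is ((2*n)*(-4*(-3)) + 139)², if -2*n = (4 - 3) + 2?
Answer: 10609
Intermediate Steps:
n = -3/2 (n = -((4 - 3) + 2)/2 = -(1 + 2)/2 = -½*3 = -3/2 ≈ -1.5000)
((2*n)*(-4*(-3)) + 139)² = ((2*(-3/2))*(-4*(-3)) + 139)² = (-3*12 + 139)² = (-36 + 139)² = 103² = 10609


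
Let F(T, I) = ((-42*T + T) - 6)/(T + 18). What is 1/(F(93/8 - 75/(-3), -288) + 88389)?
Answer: 437/38613932 ≈ 1.1317e-5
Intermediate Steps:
F(T, I) = (-6 - 41*T)/(18 + T) (F(T, I) = (-41*T - 6)/(18 + T) = (-6 - 41*T)/(18 + T))
1/(F(93/8 - 75/(-3), -288) + 88389) = 1/((-6 - 41*(93/8 - 75/(-3)))/(18 + (93/8 - 75/(-3))) + 88389) = 1/((-6 - 41*(93*(1/8) - 75*(-1/3)))/(18 + (93*(1/8) - 75*(-1/3))) + 88389) = 1/((-6 - 41*(93/8 + 25))/(18 + (93/8 + 25)) + 88389) = 1/((-6 - 41*293/8)/(18 + 293/8) + 88389) = 1/((-6 - 12013/8)/(437/8) + 88389) = 1/((8/437)*(-12061/8) + 88389) = 1/(-12061/437 + 88389) = 1/(38613932/437) = 437/38613932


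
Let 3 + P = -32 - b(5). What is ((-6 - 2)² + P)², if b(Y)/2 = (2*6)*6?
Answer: 13225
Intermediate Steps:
b(Y) = 144 (b(Y) = 2*((2*6)*6) = 2*(12*6) = 2*72 = 144)
P = -179 (P = -3 + (-32 - 1*144) = -3 + (-32 - 144) = -3 - 176 = -179)
((-6 - 2)² + P)² = ((-6 - 2)² - 179)² = ((-8)² - 179)² = (64 - 179)² = (-115)² = 13225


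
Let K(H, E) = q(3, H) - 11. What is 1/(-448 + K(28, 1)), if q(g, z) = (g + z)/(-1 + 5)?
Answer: -4/1805 ≈ -0.0022161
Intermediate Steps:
q(g, z) = g/4 + z/4 (q(g, z) = (g + z)/4 = (g + z)*(¼) = g/4 + z/4)
K(H, E) = -41/4 + H/4 (K(H, E) = ((¼)*3 + H/4) - 11 = (¾ + H/4) - 11 = -41/4 + H/4)
1/(-448 + K(28, 1)) = 1/(-448 + (-41/4 + (¼)*28)) = 1/(-448 + (-41/4 + 7)) = 1/(-448 - 13/4) = 1/(-1805/4) = -4/1805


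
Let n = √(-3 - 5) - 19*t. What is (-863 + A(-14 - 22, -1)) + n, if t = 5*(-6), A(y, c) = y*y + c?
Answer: 1002 + 2*I*√2 ≈ 1002.0 + 2.8284*I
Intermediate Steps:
A(y, c) = c + y² (A(y, c) = y² + c = c + y²)
t = -30
n = 570 + 2*I*√2 (n = √(-3 - 5) - 19*(-30) = √(-8) + 570 = 2*I*√2 + 570 = 570 + 2*I*√2 ≈ 570.0 + 2.8284*I)
(-863 + A(-14 - 22, -1)) + n = (-863 + (-1 + (-14 - 22)²)) + (570 + 2*I*√2) = (-863 + (-1 + (-36)²)) + (570 + 2*I*√2) = (-863 + (-1 + 1296)) + (570 + 2*I*√2) = (-863 + 1295) + (570 + 2*I*√2) = 432 + (570 + 2*I*√2) = 1002 + 2*I*√2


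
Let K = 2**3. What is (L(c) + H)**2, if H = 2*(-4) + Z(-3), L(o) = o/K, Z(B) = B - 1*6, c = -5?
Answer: 19881/64 ≈ 310.64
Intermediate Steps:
Z(B) = -6 + B (Z(B) = B - 6 = -6 + B)
K = 8
L(o) = o/8
H = -17 (H = 2*(-4) + (-6 - 3) = -8 - 9 = -17)
(L(c) + H)**2 = ((1/8)*(-5) - 17)**2 = (-5/8 - 17)**2 = (-141/8)**2 = 19881/64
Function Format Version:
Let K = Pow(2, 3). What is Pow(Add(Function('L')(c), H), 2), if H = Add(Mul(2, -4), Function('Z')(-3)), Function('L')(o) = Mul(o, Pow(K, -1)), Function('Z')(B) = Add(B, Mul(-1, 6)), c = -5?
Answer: Rational(19881, 64) ≈ 310.64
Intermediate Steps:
Function('Z')(B) = Add(-6, B) (Function('Z')(B) = Add(B, -6) = Add(-6, B))
K = 8
Function('L')(o) = Mul(Rational(1, 8), o) (Function('L')(o) = Mul(o, Pow(8, -1)) = Mul(o, Rational(1, 8)) = Mul(Rational(1, 8), o))
H = -17 (H = Add(Mul(2, -4), Add(-6, -3)) = Add(-8, -9) = -17)
Pow(Add(Function('L')(c), H), 2) = Pow(Add(Mul(Rational(1, 8), -5), -17), 2) = Pow(Add(Rational(-5, 8), -17), 2) = Pow(Rational(-141, 8), 2) = Rational(19881, 64)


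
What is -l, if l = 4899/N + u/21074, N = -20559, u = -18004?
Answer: 78897627/72210061 ≈ 1.0926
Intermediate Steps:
l = -78897627/72210061 (l = 4899/(-20559) - 18004/21074 = 4899*(-1/20559) - 18004*1/21074 = -1633/6853 - 9002/10537 = -78897627/72210061 ≈ -1.0926)
-l = -1*(-78897627/72210061) = 78897627/72210061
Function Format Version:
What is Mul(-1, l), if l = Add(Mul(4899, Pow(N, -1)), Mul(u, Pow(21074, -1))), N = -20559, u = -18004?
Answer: Rational(78897627, 72210061) ≈ 1.0926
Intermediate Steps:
l = Rational(-78897627, 72210061) (l = Add(Mul(4899, Pow(-20559, -1)), Mul(-18004, Pow(21074, -1))) = Add(Mul(4899, Rational(-1, 20559)), Mul(-18004, Rational(1, 21074))) = Add(Rational(-1633, 6853), Rational(-9002, 10537)) = Rational(-78897627, 72210061) ≈ -1.0926)
Mul(-1, l) = Mul(-1, Rational(-78897627, 72210061)) = Rational(78897627, 72210061)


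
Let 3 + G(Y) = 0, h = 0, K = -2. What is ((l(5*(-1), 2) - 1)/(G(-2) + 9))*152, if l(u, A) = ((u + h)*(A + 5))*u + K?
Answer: 13072/3 ≈ 4357.3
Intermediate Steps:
G(Y) = -3 (G(Y) = -3 + 0 = -3)
l(u, A) = -2 + u**2*(5 + A) (l(u, A) = ((u + 0)*(A + 5))*u - 2 = (u*(5 + A))*u - 2 = u**2*(5 + A) - 2 = -2 + u**2*(5 + A))
((l(5*(-1), 2) - 1)/(G(-2) + 9))*152 = (((-2 + 5*(5*(-1))**2 + 2*(5*(-1))**2) - 1)/(-3 + 9))*152 = (((-2 + 5*(-5)**2 + 2*(-5)**2) - 1)/6)*152 = (((-2 + 5*25 + 2*25) - 1)*(1/6))*152 = (((-2 + 125 + 50) - 1)*(1/6))*152 = ((173 - 1)*(1/6))*152 = (172*(1/6))*152 = (86/3)*152 = 13072/3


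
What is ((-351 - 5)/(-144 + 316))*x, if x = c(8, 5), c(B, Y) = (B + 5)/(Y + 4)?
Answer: -1157/387 ≈ -2.9897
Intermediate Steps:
c(B, Y) = (5 + B)/(4 + Y)
x = 13/9 (x = (5 + 8)/(4 + 5) = 13/9 ≈ 1.4444)
((-351 - 5)/(-144 + 316))*x = ((-351 - 5)/(-144 + 316))*(13/9) = -356/172*(13/9) = -356*1/172*(13/9) = -89/43*13/9 = -1157/387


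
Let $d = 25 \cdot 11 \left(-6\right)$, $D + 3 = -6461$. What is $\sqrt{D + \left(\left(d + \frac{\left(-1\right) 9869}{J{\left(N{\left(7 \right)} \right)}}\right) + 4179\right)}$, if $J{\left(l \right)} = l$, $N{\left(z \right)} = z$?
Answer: $\frac{i \sqrt{261898}}{7} \approx 73.109 i$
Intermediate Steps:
$D = -6464$ ($D = -3 - 6461 = -6464$)
$d = -1650$ ($d = 275 \left(-6\right) = -1650$)
$\sqrt{D + \left(\left(d + \frac{\left(-1\right) 9869}{J{\left(N{\left(7 \right)} \right)}}\right) + 4179\right)} = \sqrt{-6464 + \left(\left(-1650 + \frac{\left(-1\right) 9869}{7}\right) + 4179\right)} = \sqrt{-6464 + \left(\left(-1650 - \frac{9869}{7}\right) + 4179\right)} = \sqrt{-6464 + \left(- \frac{21419}{7} + 4179\right)} = \sqrt{-6464 + \frac{7834}{7}} = \sqrt{- \frac{37414}{7}} = \frac{i \sqrt{261898}}{7}$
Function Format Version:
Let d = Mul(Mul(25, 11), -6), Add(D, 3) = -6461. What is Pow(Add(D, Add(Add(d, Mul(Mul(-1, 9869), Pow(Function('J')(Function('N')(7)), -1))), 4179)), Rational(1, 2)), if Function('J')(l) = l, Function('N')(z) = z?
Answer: Mul(Rational(1, 7), I, Pow(261898, Rational(1, 2))) ≈ Mul(73.109, I)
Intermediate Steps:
D = -6464 (D = Add(-3, -6461) = -6464)
d = -1650 (d = Mul(275, -6) = -1650)
Pow(Add(D, Add(Add(d, Mul(Mul(-1, 9869), Pow(Function('J')(Function('N')(7)), -1))), 4179)), Rational(1, 2)) = Pow(Add(-6464, Add(Add(-1650, Mul(Mul(-1, 9869), Pow(7, -1))), 4179)), Rational(1, 2)) = Pow(Add(-6464, Add(Add(-1650, Mul(-9869, Rational(1, 7))), 4179)), Rational(1, 2)) = Pow(Add(-6464, Add(Add(-1650, Rational(-9869, 7)), 4179)), Rational(1, 2)) = Pow(Add(-6464, Add(Rational(-21419, 7), 4179)), Rational(1, 2)) = Pow(Add(-6464, Rational(7834, 7)), Rational(1, 2)) = Pow(Rational(-37414, 7), Rational(1, 2)) = Mul(Rational(1, 7), I, Pow(261898, Rational(1, 2)))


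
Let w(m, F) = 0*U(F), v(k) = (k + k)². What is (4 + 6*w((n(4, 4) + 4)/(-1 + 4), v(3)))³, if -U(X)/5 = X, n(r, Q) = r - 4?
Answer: 64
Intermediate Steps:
n(r, Q) = -4 + r
v(k) = 4*k² (v(k) = (2*k)² = 4*k²)
U(X) = -5*X
w(m, F) = 0 (w(m, F) = 0*(-5*F) = 0)
(4 + 6*w((n(4, 4) + 4)/(-1 + 4), v(3)))³ = (4 + 6*0)³ = (4 + 0)³ = 4³ = 64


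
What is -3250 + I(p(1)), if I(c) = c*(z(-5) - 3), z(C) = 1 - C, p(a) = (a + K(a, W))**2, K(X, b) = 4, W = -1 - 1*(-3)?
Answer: -3175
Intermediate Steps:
W = 2 (W = -1 + 3 = 2)
p(a) = (4 + a)**2 (p(a) = (a + 4)**2 = (4 + a)**2)
I(c) = 3*c (I(c) = c*((1 - 1*(-5)) - 3) = c*((1 + 5) - 3) = c*(6 - 3) = c*3 = 3*c)
-3250 + I(p(1)) = -3250 + 3*(4 + 1)**2 = -3250 + 3*5**2 = -3250 + 3*25 = -3250 + 75 = -3175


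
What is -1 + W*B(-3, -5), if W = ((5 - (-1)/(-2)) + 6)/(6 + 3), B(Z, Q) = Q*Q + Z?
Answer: 74/3 ≈ 24.667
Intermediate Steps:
B(Z, Q) = Z + Q**2 (B(Z, Q) = Q**2 + Z = Z + Q**2)
W = 7/6 (W = ((5 - (-1)*(-1)/2) + 6)/9 = ((5 - 1*1/2) + 6)*(1/9) = ((5 - 1/2) + 6)*(1/9) = (9/2 + 6)*(1/9) = (21/2)*(1/9) = 7/6 ≈ 1.1667)
-1 + W*B(-3, -5) = -1 + 7*(-3 + (-5)**2)/6 = -1 + 7*(-3 + 25)/6 = -1 + (7/6)*22 = -1 + 77/3 = 74/3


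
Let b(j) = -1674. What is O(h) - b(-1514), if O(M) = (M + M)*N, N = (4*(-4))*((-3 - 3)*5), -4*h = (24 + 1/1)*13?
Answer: -76326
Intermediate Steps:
h = -325/4 (h = -(24 + 1/1)*13/4 = -(24 + 1)*13/4 = -25*13/4 = -1/4*325 = -325/4 ≈ -81.250)
N = 480 (N = -(-96)*5 = -16*(-30) = 480)
O(M) = 960*M (O(M) = (M + M)*480 = (2*M)*480 = 960*M)
O(h) - b(-1514) = 960*(-325/4) - 1*(-1674) = -78000 + 1674 = -76326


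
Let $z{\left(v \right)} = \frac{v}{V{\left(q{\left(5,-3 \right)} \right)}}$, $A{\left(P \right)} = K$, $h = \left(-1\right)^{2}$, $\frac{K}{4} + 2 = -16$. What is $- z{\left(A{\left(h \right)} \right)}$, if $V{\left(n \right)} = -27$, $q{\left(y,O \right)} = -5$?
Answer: $- \frac{8}{3} \approx -2.6667$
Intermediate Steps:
$K = -72$ ($K = -8 + 4 \left(-16\right) = -8 - 64 = -72$)
$h = 1$
$A{\left(P \right)} = -72$
$z{\left(v \right)} = - \frac{v}{27}$ ($z{\left(v \right)} = \frac{v}{-27} = v \left(- \frac{1}{27}\right) = - \frac{v}{27}$)
$- z{\left(A{\left(h \right)} \right)} = - \frac{\left(-1\right) \left(-72\right)}{27} = \left(-1\right) \frac{8}{3} = - \frac{8}{3}$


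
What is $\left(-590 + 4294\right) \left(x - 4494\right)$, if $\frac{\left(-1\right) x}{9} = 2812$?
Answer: $-110386608$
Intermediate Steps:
$x = -25308$ ($x = \left(-9\right) 2812 = -25308$)
$\left(-590 + 4294\right) \left(x - 4494\right) = \left(-590 + 4294\right) \left(-25308 - 4494\right) = 3704 \left(-29802\right) = -110386608$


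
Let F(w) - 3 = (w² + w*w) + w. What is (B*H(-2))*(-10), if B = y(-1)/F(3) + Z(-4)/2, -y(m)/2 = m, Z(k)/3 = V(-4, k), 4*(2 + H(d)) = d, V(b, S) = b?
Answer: -1775/12 ≈ -147.92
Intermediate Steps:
H(d) = -2 + d/4
Z(k) = -12 (Z(k) = 3*(-4) = -12)
y(m) = -2*m
F(w) = 3 + w + 2*w² (F(w) = 3 + ((w² + w*w) + w) = 3 + ((w² + w²) + w) = 3 + (2*w² + w) = 3 + (w + 2*w²) = 3 + w + 2*w²)
B = -71/12 (B = (-2*(-1))/(3 + 3 + 2*3²) - 12/2 = 2/(3 + 3 + 2*9) - 12*½ = 2/(3 + 3 + 18) - 6 = 2/24 - 6 = 2*(1/24) - 6 = 1/12 - 6 = -71/12 ≈ -5.9167)
(B*H(-2))*(-10) = -71*(-2 + (¼)*(-2))/12*(-10) = -71*(-2 - ½)/12*(-10) = -71/12*(-5/2)*(-10) = (355/24)*(-10) = -1775/12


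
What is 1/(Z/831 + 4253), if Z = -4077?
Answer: 277/1176722 ≈ 0.00023540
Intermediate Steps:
1/(Z/831 + 4253) = 1/(-4077/831 + 4253) = 1/(-4077*1/831 + 4253) = 1/(-1359/277 + 4253) = 1/(1176722/277) = 277/1176722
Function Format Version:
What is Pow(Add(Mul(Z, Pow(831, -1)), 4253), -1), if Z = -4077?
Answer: Rational(277, 1176722) ≈ 0.00023540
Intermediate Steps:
Pow(Add(Mul(Z, Pow(831, -1)), 4253), -1) = Pow(Add(Mul(-4077, Pow(831, -1)), 4253), -1) = Pow(Add(Mul(-4077, Rational(1, 831)), 4253), -1) = Pow(Add(Rational(-1359, 277), 4253), -1) = Pow(Rational(1176722, 277), -1) = Rational(277, 1176722)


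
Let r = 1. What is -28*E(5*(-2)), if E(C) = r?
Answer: -28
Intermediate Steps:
E(C) = 1
-28*E(5*(-2)) = -28*1 = -28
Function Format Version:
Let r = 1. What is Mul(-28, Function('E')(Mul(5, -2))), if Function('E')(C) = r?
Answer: -28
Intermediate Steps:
Function('E')(C) = 1
Mul(-28, Function('E')(Mul(5, -2))) = Mul(-28, 1) = -28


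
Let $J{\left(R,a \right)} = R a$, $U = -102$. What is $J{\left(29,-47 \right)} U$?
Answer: $139026$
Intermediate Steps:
$J{\left(29,-47 \right)} U = 29 \left(-47\right) \left(-102\right) = \left(-1363\right) \left(-102\right) = 139026$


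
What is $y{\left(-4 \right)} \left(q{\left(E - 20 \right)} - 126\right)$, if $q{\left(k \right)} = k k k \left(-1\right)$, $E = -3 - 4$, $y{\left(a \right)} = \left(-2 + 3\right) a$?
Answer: $-78228$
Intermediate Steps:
$y{\left(a \right)} = a$ ($y{\left(a \right)} = 1 a = a$)
$E = -7$ ($E = -3 - 4 = -7$)
$q{\left(k \right)} = - k^{3}$ ($q{\left(k \right)} = k k^{2} \left(-1\right) = k^{3} \left(-1\right) = - k^{3}$)
$y{\left(-4 \right)} \left(q{\left(E - 20 \right)} - 126\right) = - 4 \left(- \left(-7 - 20\right)^{3} - 126\right) = - 4 \left(- \left(-27\right)^{3} - 126\right) = - 4 \left(\left(-1\right) \left(-19683\right) - 126\right) = - 4 \left(19683 - 126\right) = \left(-4\right) 19557 = -78228$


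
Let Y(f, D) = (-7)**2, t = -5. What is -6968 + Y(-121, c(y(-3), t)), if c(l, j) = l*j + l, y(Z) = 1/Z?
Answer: -6919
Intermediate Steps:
c(l, j) = l + j*l (c(l, j) = j*l + l = l + j*l)
Y(f, D) = 49
-6968 + Y(-121, c(y(-3), t)) = -6968 + 49 = -6919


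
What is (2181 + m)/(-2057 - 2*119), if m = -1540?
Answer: -641/2295 ≈ -0.27930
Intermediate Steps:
(2181 + m)/(-2057 - 2*119) = (2181 - 1540)/(-2057 - 2*119) = 641/(-2057 - 238) = 641/(-2295) = 641*(-1/2295) = -641/2295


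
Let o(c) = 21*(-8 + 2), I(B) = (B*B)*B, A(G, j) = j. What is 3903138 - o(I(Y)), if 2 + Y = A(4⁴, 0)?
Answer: 3903264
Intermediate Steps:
Y = -2 (Y = -2 + 0 = -2)
I(B) = B³ (I(B) = B²*B = B³)
o(c) = -126 (o(c) = 21*(-6) = -126)
3903138 - o(I(Y)) = 3903138 - 1*(-126) = 3903138 + 126 = 3903264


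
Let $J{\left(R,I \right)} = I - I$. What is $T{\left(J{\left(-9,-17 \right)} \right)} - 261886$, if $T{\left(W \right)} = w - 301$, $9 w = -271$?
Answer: $- \frac{2359954}{9} \approx -2.6222 \cdot 10^{5}$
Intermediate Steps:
$J{\left(R,I \right)} = 0$
$w = - \frac{271}{9}$ ($w = \frac{1}{9} \left(-271\right) = - \frac{271}{9} \approx -30.111$)
$T{\left(W \right)} = - \frac{2980}{9}$ ($T{\left(W \right)} = - \frac{271}{9} - 301 = - \frac{2980}{9}$)
$T{\left(J{\left(-9,-17 \right)} \right)} - 261886 = - \frac{2980}{9} - 261886 = - \frac{2359954}{9}$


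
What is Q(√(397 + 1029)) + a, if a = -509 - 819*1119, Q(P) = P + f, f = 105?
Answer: -916865 + √1426 ≈ -9.1683e+5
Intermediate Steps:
Q(P) = 105 + P (Q(P) = P + 105 = 105 + P)
a = -916970 (a = -509 - 916461 = -916970)
Q(√(397 + 1029)) + a = (105 + √(397 + 1029)) - 916970 = (105 + √1426) - 916970 = -916865 + √1426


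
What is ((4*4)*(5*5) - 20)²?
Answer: 144400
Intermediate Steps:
((4*4)*(5*5) - 20)² = (16*25 - 20)² = (400 - 20)² = 380² = 144400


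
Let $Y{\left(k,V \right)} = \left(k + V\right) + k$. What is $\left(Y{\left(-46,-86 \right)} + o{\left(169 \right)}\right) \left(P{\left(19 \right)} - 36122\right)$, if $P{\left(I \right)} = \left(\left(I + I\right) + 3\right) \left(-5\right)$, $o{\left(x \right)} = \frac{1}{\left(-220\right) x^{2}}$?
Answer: $\frac{40629888140847}{6283420} \approx 6.4662 \cdot 10^{6}$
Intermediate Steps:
$Y{\left(k,V \right)} = V + 2 k$ ($Y{\left(k,V \right)} = \left(V + k\right) + k = V + 2 k$)
$o{\left(x \right)} = - \frac{1}{220 x^{2}}$
$P{\left(I \right)} = -15 - 10 I$ ($P{\left(I \right)} = \left(2 I + 3\right) \left(-5\right) = \left(3 + 2 I\right) \left(-5\right) = -15 - 10 I$)
$\left(Y{\left(-46,-86 \right)} + o{\left(169 \right)}\right) \left(P{\left(19 \right)} - 36122\right) = \left(\left(-86 + 2 \left(-46\right)\right) - \frac{1}{220 \cdot 28561}\right) \left(\left(-15 - 190\right) - 36122\right) = \left(\left(-86 - 92\right) - \frac{1}{6283420}\right) \left(\left(-15 - 190\right) - 36122\right) = \left(-178 - \frac{1}{6283420}\right) \left(-205 - 36122\right) = \left(- \frac{1118448761}{6283420}\right) \left(-36327\right) = \frac{40629888140847}{6283420}$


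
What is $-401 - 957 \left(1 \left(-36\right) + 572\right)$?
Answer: $-513353$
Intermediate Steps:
$-401 - 957 \left(1 \left(-36\right) + 572\right) = -401 - 957 \left(-36 + 572\right) = -401 - 512952 = -513353$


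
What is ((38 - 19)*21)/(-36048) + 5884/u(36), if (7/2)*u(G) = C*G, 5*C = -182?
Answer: -22109981/1405872 ≈ -15.727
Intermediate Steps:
C = -182/5 (C = (1/5)*(-182) = -182/5 ≈ -36.400)
u(G) = -52*G/5 (u(G) = 2*(-182*G/5)/7 = -52*G/5)
((38 - 19)*21)/(-36048) + 5884/u(36) = ((38 - 19)*21)/(-36048) + 5884/((-52/5*36)) = (19*21)*(-1/36048) + 5884/(-1872/5) = 399*(-1/36048) + 5884*(-5/1872) = -133/12016 - 7355/468 = -22109981/1405872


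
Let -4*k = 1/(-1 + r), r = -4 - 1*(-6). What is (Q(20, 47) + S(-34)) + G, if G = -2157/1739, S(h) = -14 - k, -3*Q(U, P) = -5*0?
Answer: -104273/6956 ≈ -14.990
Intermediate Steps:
r = 2 (r = -4 + 6 = 2)
Q(U, P) = 0 (Q(U, P) = -(-5)*0/3 = -1/3*0 = 0)
k = -1/4 (k = -1/(4*(-1 + 2)) = -1/4/1 = -1/4*1 = -1/4 ≈ -0.25000)
S(h) = -55/4 (S(h) = -14 - 1*(-1/4) = -14 + 1/4 = -55/4)
G = -2157/1739 (G = -2157*1/1739 = -2157/1739 ≈ -1.2404)
(Q(20, 47) + S(-34)) + G = (0 - 55/4) - 2157/1739 = -55/4 - 2157/1739 = -104273/6956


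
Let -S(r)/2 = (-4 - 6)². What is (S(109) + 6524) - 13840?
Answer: -7516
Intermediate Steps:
S(r) = -200 (S(r) = -2*(-4 - 6)² = -2*(-10)² = -2*100 = -200)
(S(109) + 6524) - 13840 = (-200 + 6524) - 13840 = 6324 - 13840 = -7516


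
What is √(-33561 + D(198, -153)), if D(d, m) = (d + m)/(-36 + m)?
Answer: I*√14800506/21 ≈ 183.2*I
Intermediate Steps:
D(d, m) = (d + m)/(-36 + m)
√(-33561 + D(198, -153)) = √(-33561 + (198 - 153)/(-36 - 153)) = √(-33561 + 45/(-189)) = √(-33561 - 1/189*45) = √(-33561 - 5/21) = √(-704786/21) = I*√14800506/21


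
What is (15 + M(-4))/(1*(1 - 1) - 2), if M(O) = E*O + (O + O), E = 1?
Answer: -3/2 ≈ -1.5000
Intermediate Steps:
M(O) = 3*O (M(O) = 1*O + (O + O) = O + 2*O = 3*O)
(15 + M(-4))/(1*(1 - 1) - 2) = (15 + 3*(-4))/(1*(1 - 1) - 2) = (15 - 12)/(1*0 - 2) = 3/(0 - 2) = 3/(-2) = -1/2*3 = -3/2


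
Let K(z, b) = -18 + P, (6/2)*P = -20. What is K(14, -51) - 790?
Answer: -2444/3 ≈ -814.67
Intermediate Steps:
P = -20/3 (P = (⅓)*(-20) = -20/3 ≈ -6.6667)
K(z, b) = -74/3 (K(z, b) = -18 - 20/3 = -74/3)
K(14, -51) - 790 = -74/3 - 790 = -2444/3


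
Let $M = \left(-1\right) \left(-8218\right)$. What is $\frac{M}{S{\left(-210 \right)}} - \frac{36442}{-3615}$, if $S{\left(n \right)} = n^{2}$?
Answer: $\frac{7794287}{759150} \approx 10.267$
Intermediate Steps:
$M = 8218$
$\frac{M}{S{\left(-210 \right)}} - \frac{36442}{-3615} = \frac{8218}{\left(-210\right)^{2}} - \frac{36442}{-3615} = \frac{8218}{44100} - - \frac{36442}{3615} = 8218 \cdot \frac{1}{44100} + \frac{36442}{3615} = \frac{587}{3150} + \frac{36442}{3615} = \frac{7794287}{759150}$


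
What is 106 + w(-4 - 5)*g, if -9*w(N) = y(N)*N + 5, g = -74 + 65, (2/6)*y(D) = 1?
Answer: 84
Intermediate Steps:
y(D) = 3 (y(D) = 3*1 = 3)
g = -9
w(N) = -5/9 - N/3 (w(N) = -(3*N + 5)/9 = -(5 + 3*N)/9 = -5/9 - N/3)
106 + w(-4 - 5)*g = 106 + (-5/9 - (-4 - 5)/3)*(-9) = 106 + (-5/9 - ⅓*(-9))*(-9) = 106 + (-5/9 + 3)*(-9) = 106 + (22/9)*(-9) = 106 - 22 = 84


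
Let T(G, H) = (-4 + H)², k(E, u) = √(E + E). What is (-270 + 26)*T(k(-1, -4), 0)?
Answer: -3904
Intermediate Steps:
k(E, u) = √2*√E (k(E, u) = √(2*E) = √2*√E)
(-270 + 26)*T(k(-1, -4), 0) = (-270 + 26)*(-4 + 0)² = -244*(-4)² = -244*16 = -3904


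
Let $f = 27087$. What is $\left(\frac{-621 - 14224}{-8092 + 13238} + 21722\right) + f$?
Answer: $\frac{251156269}{5146} \approx 48806.0$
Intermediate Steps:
$\left(\frac{-621 - 14224}{-8092 + 13238} + 21722\right) + f = \left(\frac{-621 - 14224}{-8092 + 13238} + 21722\right) + 27087 = \left(- \frac{14845}{5146} + 21722\right) + 27087 = \frac{111766567}{5146} + 27087 = \frac{251156269}{5146}$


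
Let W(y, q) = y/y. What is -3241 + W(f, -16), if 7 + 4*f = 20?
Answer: -3240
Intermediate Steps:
f = 13/4 (f = -7/4 + (1/4)*20 = -7/4 + 5 = 13/4 ≈ 3.2500)
W(y, q) = 1
-3241 + W(f, -16) = -3241 + 1 = -3240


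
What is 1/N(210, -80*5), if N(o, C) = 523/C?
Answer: -400/523 ≈ -0.76482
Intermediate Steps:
1/N(210, -80*5) = 1/(523/((-80*5))) = 1/(523/(-400)) = 1/(523*(-1/400)) = 1/(-523/400) = -400/523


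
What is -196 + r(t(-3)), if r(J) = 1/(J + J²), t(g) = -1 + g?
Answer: -2351/12 ≈ -195.92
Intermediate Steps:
-196 + r(t(-3)) = -196 + 1/((-1 - 3)*(1 + (-1 - 3))) = -196 + 1/((-4)*(1 - 4)) = -196 - ¼/(-3) = -196 - ¼*(-⅓) = -196 + 1/12 = -2351/12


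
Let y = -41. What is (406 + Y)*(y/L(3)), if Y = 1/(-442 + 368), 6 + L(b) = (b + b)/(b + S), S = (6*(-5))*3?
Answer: 35721127/13024 ≈ 2742.7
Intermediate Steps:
S = -90 (S = -30*3 = -90)
L(b) = -6 + 2*b/(-90 + b) (L(b) = -6 + (b + b)/(b - 90) = -6 + (2*b)/(-90 + b) = -6 + 2*b/(-90 + b))
Y = -1/74 (Y = 1/(-74) = -1/74 ≈ -0.013514)
(406 + Y)*(y/L(3)) = (406 - 1/74)*(-41*(-90 + 3)/(4*(135 - 1*3))) = 30043*(-41*(-87/(4*(135 - 3))))/74 = 30043*(-41/(4*(-1/87)*132))/74 = 30043*(-41/(-176/29))/74 = 30043*(-41*(-29/176))/74 = (30043/74)*(1189/176) = 35721127/13024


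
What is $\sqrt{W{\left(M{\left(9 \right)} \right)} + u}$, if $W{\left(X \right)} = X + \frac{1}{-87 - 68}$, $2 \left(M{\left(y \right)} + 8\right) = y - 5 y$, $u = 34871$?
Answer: $\frac{\sqrt{837150970}}{155} \approx 186.67$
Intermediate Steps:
$M{\left(y \right)} = -8 - 2 y$ ($M{\left(y \right)} = -8 + \frac{y - 5 y}{2} = -8 + \frac{\left(-4\right) y}{2} = -8 - 2 y$)
$W{\left(X \right)} = - \frac{1}{155} + X$ ($W{\left(X \right)} = X + \frac{1}{-155} = X - \frac{1}{155} = - \frac{1}{155} + X$)
$\sqrt{W{\left(M{\left(9 \right)} \right)} + u} = \sqrt{\left(- \frac{1}{155} - 26\right) + 34871} = \sqrt{- \frac{4031}{155} + 34871} = \sqrt{\frac{5400974}{155}} = \frac{\sqrt{837150970}}{155}$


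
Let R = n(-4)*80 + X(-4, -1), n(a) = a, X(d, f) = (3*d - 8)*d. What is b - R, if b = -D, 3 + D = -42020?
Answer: 42263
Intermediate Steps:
D = -42023 (D = -3 - 42020 = -42023)
X(d, f) = d*(-8 + 3*d) (X(d, f) = (-8 + 3*d)*d = d*(-8 + 3*d))
b = 42023 (b = -1*(-42023) = 42023)
R = -240 (R = -4*80 - 4*(-8 + 3*(-4)) = -320 - 4*(-8 - 12) = -320 - 4*(-20) = -320 + 80 = -240)
b - R = 42023 - 1*(-240) = 42023 + 240 = 42263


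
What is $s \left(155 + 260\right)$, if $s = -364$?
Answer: $-151060$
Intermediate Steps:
$s \left(155 + 260\right) = - 364 \left(155 + 260\right) = \left(-364\right) 415 = -151060$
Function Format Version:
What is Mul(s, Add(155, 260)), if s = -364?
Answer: -151060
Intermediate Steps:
Mul(s, Add(155, 260)) = Mul(-364, Add(155, 260)) = Mul(-364, 415) = -151060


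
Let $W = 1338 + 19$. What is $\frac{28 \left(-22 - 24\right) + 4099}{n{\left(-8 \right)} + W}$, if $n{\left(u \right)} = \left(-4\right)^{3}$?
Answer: $\frac{937}{431} \approx 2.174$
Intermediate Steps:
$W = 1357$
$n{\left(u \right)} = -64$
$\frac{28 \left(-22 - 24\right) + 4099}{n{\left(-8 \right)} + W} = \frac{28 \left(-22 - 24\right) + 4099}{-64 + 1357} = \frac{28 \left(-46\right) + 4099}{1293} = \left(-1288 + 4099\right) \frac{1}{1293} = 2811 \cdot \frac{1}{1293} = \frac{937}{431}$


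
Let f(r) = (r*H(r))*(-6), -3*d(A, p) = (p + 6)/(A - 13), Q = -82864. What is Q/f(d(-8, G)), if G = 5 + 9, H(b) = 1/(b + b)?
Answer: 82864/3 ≈ 27621.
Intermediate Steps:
H(b) = 1/(2*b)
G = 14
d(A, p) = -(6 + p)/(3*(-13 + A)) (d(A, p) = -(p + 6)/(3*(A - 13)) = -(6 + p)/(3*(-13 + A)))
f(r) = -3 (f(r) = (r*(1/(2*r)))*(-6) = (½)*(-6) = -3)
Q/f(d(-8, G)) = -82864/(-3) = -82864*(-⅓) = 82864/3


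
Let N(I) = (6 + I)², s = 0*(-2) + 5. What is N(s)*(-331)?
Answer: -40051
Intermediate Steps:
s = 5 (s = 0 + 5 = 5)
N(s)*(-331) = (6 + 5)²*(-331) = 11²*(-331) = 121*(-331) = -40051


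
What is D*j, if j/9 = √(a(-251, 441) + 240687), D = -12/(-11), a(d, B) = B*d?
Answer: 648*√3611/11 ≈ 3539.9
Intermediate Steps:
D = 12/11 (D = -12*(-1/11) = 12/11 ≈ 1.0909)
j = 54*√3611 (j = 9*√(441*(-251) + 240687) = 9*√(-110691 + 240687) = 9*√129996 = 9*(6*√3611) = 54*√3611 ≈ 3244.9)
D*j = 12*(54*√3611)/11 = 648*√3611/11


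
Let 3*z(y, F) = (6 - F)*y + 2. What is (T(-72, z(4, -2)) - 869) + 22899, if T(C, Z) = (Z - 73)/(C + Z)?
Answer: 4009645/182 ≈ 22031.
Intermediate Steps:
z(y, F) = ⅔ + y*(6 - F)/3 (z(y, F) = ((6 - F)*y + 2)/3 = (y*(6 - F) + 2)/3 = (2 + y*(6 - F))/3 = ⅔ + y*(6 - F)/3)
T(C, Z) = (-73 + Z)/(C + Z)
(T(-72, z(4, -2)) - 869) + 22899 = ((-73 + (⅔ + 2*4 - ⅓*(-2)*4))/(-72 + (⅔ + 2*4 - ⅓*(-2)*4)) - 869) + 22899 = ((-73 + (⅔ + 8 + 8/3))/(-72 + (⅔ + 8 + 8/3)) - 869) + 22899 = ((-73 + 34/3)/(-72 + 34/3) - 869) + 22899 = (-185/3/(-182/3) - 869) + 22899 = (-3/182*(-185/3) - 869) + 22899 = (185/182 - 869) + 22899 = -157973/182 + 22899 = 4009645/182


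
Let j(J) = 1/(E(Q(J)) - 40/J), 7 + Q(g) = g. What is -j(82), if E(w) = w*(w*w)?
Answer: -41/17296855 ≈ -2.3704e-6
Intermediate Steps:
Q(g) = -7 + g
E(w) = w³ (E(w) = w*w² = w³)
j(J) = 1/((-7 + J)³ - 40/J)
-j(82) = -82/(-40 + 82*(-7 + 82)³) = -82/(-40 + 82*75³) = -82/(-40 + 82*421875) = -82/(-40 + 34593750) = -82/34593710 = -1*41/17296855 = -41/17296855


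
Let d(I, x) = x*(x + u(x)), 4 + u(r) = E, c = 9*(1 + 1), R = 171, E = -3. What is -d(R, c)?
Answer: -198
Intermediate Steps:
c = 18 (c = 9*2 = 18)
u(r) = -7 (u(r) = -4 - 3 = -7)
d(I, x) = x*(-7 + x) (d(I, x) = x*(x - 7) = x*(-7 + x))
-d(R, c) = -18*(-7 + 18) = -18*11 = -1*198 = -198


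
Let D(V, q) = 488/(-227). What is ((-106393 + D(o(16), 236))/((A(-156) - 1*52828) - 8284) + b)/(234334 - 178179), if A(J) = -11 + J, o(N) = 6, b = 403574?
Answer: 5613872881841/781134749615 ≈ 7.1868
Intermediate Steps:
D(V, q) = -488/227 (D(V, q) = 488*(-1/227) = -488/227)
((-106393 + D(o(16), 236))/((A(-156) - 1*52828) - 8284) + b)/(234334 - 178179) = ((-106393 - 488/227)/(((-11 - 156) - 1*52828) - 8284) + 403574)/(234334 - 178179) = (-24151699/(227*((-167 - 52828) - 8284)) + 403574)/56155 = (-24151699/(227*(-52995 - 8284)) + 403574)*(1/56155) = (-24151699/227/(-61279) + 403574)*(1/56155) = (-24151699/227*(-1/61279) + 403574)*(1/56155) = (24151699/13910333 + 403574)*(1/56155) = (5613872881841/13910333)*(1/56155) = 5613872881841/781134749615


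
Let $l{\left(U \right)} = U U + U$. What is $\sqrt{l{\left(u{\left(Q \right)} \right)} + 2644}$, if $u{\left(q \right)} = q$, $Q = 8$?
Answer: $2 \sqrt{679} \approx 52.115$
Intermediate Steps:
$l{\left(U \right)} = U + U^{2}$ ($l{\left(U \right)} = U^{2} + U = U + U^{2}$)
$\sqrt{l{\left(u{\left(Q \right)} \right)} + 2644} = \sqrt{8 \left(1 + 8\right) + 2644} = \sqrt{8 \cdot 9 + 2644} = \sqrt{72 + 2644} = \sqrt{2716} = 2 \sqrt{679}$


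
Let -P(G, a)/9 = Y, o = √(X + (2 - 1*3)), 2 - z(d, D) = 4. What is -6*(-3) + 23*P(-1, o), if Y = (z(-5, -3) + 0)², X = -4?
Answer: -810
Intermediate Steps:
z(d, D) = -2 (z(d, D) = 2 - 1*4 = 2 - 4 = -2)
Y = 4 (Y = (-2 + 0)² = (-2)² = 4)
o = I*√5 (o = √(-4 + (2 - 1*3)) = √(-4 + (2 - 3)) = √(-4 - 1) = √(-5) = I*√5 ≈ 2.2361*I)
P(G, a) = -36 (P(G, a) = -9*4 = -36)
-6*(-3) + 23*P(-1, o) = -6*(-3) + 23*(-36) = 18 - 828 = -810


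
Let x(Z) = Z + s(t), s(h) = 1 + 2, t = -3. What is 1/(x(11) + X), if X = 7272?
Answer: 1/7286 ≈ 0.00013725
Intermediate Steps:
s(h) = 3
x(Z) = 3 + Z (x(Z) = Z + 3 = 3 + Z)
1/(x(11) + X) = 1/((3 + 11) + 7272) = 1/(14 + 7272) = 1/7286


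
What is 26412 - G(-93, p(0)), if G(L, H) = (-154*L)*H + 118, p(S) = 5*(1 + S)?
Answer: -45316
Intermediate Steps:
p(S) = 5 + 5*S
G(L, H) = 118 - 154*H*L (G(L, H) = -154*H*L + 118 = 118 - 154*H*L)
26412 - G(-93, p(0)) = 26412 - (118 - 154*(5 + 5*0)*(-93)) = 26412 - (118 - 154*(5 + 0)*(-93)) = 26412 - (118 - 154*5*(-93)) = 26412 - (118 + 71610) = 26412 - 1*71728 = 26412 - 71728 = -45316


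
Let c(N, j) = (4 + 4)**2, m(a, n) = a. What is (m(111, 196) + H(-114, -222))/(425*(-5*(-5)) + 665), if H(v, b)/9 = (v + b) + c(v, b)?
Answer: -2337/11290 ≈ -0.20700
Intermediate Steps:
c(N, j) = 64 (c(N, j) = 8**2 = 64)
H(v, b) = 576 + 9*b + 9*v (H(v, b) = 9*((v + b) + 64) = 9*((b + v) + 64) = 9*(64 + b + v) = 576 + 9*b + 9*v)
(m(111, 196) + H(-114, -222))/(425*(-5*(-5)) + 665) = (111 + (576 + 9*(-222) + 9*(-114)))/(425*(-5*(-5)) + 665) = (111 + (576 - 1998 - 1026))/(425*25 + 665) = (111 - 2448)/(10625 + 665) = -2337/11290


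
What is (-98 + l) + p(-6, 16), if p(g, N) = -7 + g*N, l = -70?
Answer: -271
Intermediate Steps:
p(g, N) = -7 + N*g
(-98 + l) + p(-6, 16) = (-98 - 70) + (-7 + 16*(-6)) = -168 + (-7 - 96) = -168 - 103 = -271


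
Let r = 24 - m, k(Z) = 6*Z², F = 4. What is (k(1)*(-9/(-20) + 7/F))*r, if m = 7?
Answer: 1122/5 ≈ 224.40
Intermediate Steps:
r = 17 (r = 24 - 1*7 = 24 - 7 = 17)
(k(1)*(-9/(-20) + 7/F))*r = ((6*1²)*(-9/(-20) + 7/4))*17 = ((6*1)*(-9*(-1/20) + 7*(¼)))*17 = (6*(9/20 + 7/4))*17 = (6*(11/5))*17 = (66/5)*17 = 1122/5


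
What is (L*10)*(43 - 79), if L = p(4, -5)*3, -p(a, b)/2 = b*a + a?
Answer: -34560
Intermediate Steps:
p(a, b) = -2*a - 2*a*b (p(a, b) = -2*(b*a + a) = -2*(a*b + a) = -2*(a + a*b) = -2*a - 2*a*b)
L = 96 (L = -2*4*(1 - 5)*3 = -2*4*(-4)*3 = 32*3 = 96)
(L*10)*(43 - 79) = (96*10)*(43 - 79) = 960*(-36) = -34560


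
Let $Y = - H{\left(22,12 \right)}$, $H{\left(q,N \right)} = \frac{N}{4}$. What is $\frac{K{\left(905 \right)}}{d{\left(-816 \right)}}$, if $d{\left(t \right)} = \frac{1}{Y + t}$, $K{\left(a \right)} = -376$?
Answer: $307944$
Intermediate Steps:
$H{\left(q,N \right)} = \frac{N}{4}$ ($H{\left(q,N \right)} = N \frac{1}{4} = \frac{N}{4}$)
$Y = -3$ ($Y = - \frac{12}{4} = \left(-1\right) 3 = -3$)
$d{\left(t \right)} = \frac{1}{-3 + t}$
$\frac{K{\left(905 \right)}}{d{\left(-816 \right)}} = - \frac{376}{\frac{1}{-3 - 816}} = - \frac{376}{\frac{1}{-819}} = - \frac{376}{- \frac{1}{819}} = \left(-376\right) \left(-819\right) = 307944$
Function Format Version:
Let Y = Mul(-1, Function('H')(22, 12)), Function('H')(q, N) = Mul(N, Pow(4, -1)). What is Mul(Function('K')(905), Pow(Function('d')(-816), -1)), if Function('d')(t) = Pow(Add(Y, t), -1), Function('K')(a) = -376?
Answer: 307944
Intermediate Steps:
Function('H')(q, N) = Mul(Rational(1, 4), N) (Function('H')(q, N) = Mul(N, Rational(1, 4)) = Mul(Rational(1, 4), N))
Y = -3 (Y = Mul(-1, Mul(Rational(1, 4), 12)) = Mul(-1, 3) = -3)
Function('d')(t) = Pow(Add(-3, t), -1)
Mul(Function('K')(905), Pow(Function('d')(-816), -1)) = Mul(-376, Pow(Pow(Add(-3, -816), -1), -1)) = Mul(-376, Pow(Pow(-819, -1), -1)) = Mul(-376, Pow(Rational(-1, 819), -1)) = Mul(-376, -819) = 307944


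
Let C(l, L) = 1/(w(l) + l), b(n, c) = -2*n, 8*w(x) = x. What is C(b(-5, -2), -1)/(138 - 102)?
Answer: 1/405 ≈ 0.0024691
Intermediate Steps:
w(x) = x/8
C(l, L) = 8/(9*l) (C(l, L) = 1/(l/8 + l) = 1/(9*l/8) = 8/(9*l))
C(b(-5, -2), -1)/(138 - 102) = (8/(9*((-2*(-5)))))/(138 - 102) = ((8/9)/10)/36 = ((8/9)*(⅒))/36 = (1/36)*(4/45) = 1/405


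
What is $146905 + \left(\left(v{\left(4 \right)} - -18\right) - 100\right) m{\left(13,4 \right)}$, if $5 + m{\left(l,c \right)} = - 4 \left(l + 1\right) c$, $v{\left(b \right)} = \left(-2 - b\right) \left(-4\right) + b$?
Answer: $159271$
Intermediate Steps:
$v{\left(b \right)} = 8 + 5 b$ ($v{\left(b \right)} = \left(8 + 4 b\right) + b = 8 + 5 b$)
$m{\left(l,c \right)} = -5 + c \left(-4 - 4 l\right)$ ($m{\left(l,c \right)} = -5 + - 4 \left(l + 1\right) c = -5 + - 4 \left(1 + l\right) c = -5 + \left(-4 - 4 l\right) c = -5 + c \left(-4 - 4 l\right)$)
$146905 + \left(\left(v{\left(4 \right)} - -18\right) - 100\right) m{\left(13,4 \right)} = 146905 + \left(\left(\left(8 + 5 \cdot 4\right) - -18\right) - 100\right) \left(-5 - 16 - 16 \cdot 13\right) = 146905 + \left(\left(\left(8 + 20\right) + 18\right) - 100\right) \left(-5 - 16 - 208\right) = 146905 + \left(\left(28 + 18\right) - 100\right) \left(-229\right) = 146905 + \left(46 - 100\right) \left(-229\right) = 146905 - -12366 = 146905 + 12366 = 159271$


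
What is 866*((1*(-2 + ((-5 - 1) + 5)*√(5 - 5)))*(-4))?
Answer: 6928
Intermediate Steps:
866*((1*(-2 + ((-5 - 1) + 5)*√(5 - 5)))*(-4)) = 866*((1*(-2 + (-6 + 5)*√0))*(-4)) = 866*((1*(-2 - 1*0))*(-4)) = 866*((1*(-2 + 0))*(-4)) = 866*((1*(-2))*(-4)) = 866*(-2*(-4)) = 866*8 = 6928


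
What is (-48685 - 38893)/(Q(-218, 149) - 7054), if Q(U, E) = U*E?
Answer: 43789/19768 ≈ 2.2151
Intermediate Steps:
Q(U, E) = E*U
(-48685 - 38893)/(Q(-218, 149) - 7054) = (-48685 - 38893)/(149*(-218) - 7054) = -87578/(-32482 - 7054) = -87578/(-39536) = -87578*(-1/39536) = 43789/19768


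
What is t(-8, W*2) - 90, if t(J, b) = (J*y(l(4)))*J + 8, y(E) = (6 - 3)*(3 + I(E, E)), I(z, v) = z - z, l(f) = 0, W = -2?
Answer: 494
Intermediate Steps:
I(z, v) = 0
y(E) = 9 (y(E) = (6 - 3)*(3 + 0) = 3*3 = 9)
t(J, b) = 8 + 9*J² (t(J, b) = (J*9)*J + 8 = (9*J)*J + 8 = 9*J² + 8 = 8 + 9*J²)
t(-8, W*2) - 90 = (8 + 9*(-8)²) - 90 = (8 + 9*64) - 90 = (8 + 576) - 90 = 584 - 90 = 494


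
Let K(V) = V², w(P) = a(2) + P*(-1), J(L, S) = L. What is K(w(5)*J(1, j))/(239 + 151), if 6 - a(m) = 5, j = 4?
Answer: 8/195 ≈ 0.041026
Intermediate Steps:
a(m) = 1 (a(m) = 6 - 1*5 = 6 - 5 = 1)
w(P) = 1 - P (w(P) = 1 + P*(-1) = 1 - P)
K(w(5)*J(1, j))/(239 + 151) = ((1 - 1*5)*1)²/(239 + 151) = ((1 - 5)*1)²/390 = (-4*1)²/390 = (1/390)*(-4)² = (1/390)*16 = 8/195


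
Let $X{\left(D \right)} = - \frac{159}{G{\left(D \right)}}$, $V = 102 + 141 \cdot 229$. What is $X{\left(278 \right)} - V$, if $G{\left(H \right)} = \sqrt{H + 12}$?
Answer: $-32391 - \frac{159 \sqrt{290}}{290} \approx -32400.0$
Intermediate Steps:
$G{\left(H \right)} = \sqrt{12 + H}$
$V = 32391$ ($V = 102 + 32289 = 32391$)
$X{\left(D \right)} = - \frac{159}{\sqrt{12 + D}}$
$X{\left(278 \right)} - V = - \frac{159}{\sqrt{12 + 278}} - 32391 = - \frac{159}{\sqrt{290}} - 32391 = - 159 \frac{\sqrt{290}}{290} - 32391 = - \frac{159 \sqrt{290}}{290} - 32391 = -32391 - \frac{159 \sqrt{290}}{290}$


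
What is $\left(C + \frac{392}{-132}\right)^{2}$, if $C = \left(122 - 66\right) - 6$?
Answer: $\frac{2408704}{1089} \approx 2211.8$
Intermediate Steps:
$C = 50$ ($C = 56 - 6 = 50$)
$\left(C + \frac{392}{-132}\right)^{2} = \left(50 + \frac{392}{-132}\right)^{2} = \left(50 + 392 \left(- \frac{1}{132}\right)\right)^{2} = \left(50 - \frac{98}{33}\right)^{2} = \left(\frac{1552}{33}\right)^{2} = \frac{2408704}{1089}$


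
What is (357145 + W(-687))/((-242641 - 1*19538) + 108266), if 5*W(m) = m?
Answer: -1785038/769565 ≈ -2.3195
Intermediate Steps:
W(m) = m/5
(357145 + W(-687))/((-242641 - 1*19538) + 108266) = (357145 + (⅕)*(-687))/((-242641 - 1*19538) + 108266) = (357145 - 687/5)/((-242641 - 19538) + 108266) = 1785038/(5*(-262179 + 108266)) = (1785038/5)/(-153913) = (1785038/5)*(-1/153913) = -1785038/769565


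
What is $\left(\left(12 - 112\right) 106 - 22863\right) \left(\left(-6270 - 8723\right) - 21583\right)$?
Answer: $1223942688$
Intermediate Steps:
$\left(\left(12 - 112\right) 106 - 22863\right) \left(\left(-6270 - 8723\right) - 21583\right) = \left(\left(-100\right) 106 - 22863\right) \left(-14993 - 21583\right) = \left(-10600 - 22863\right) \left(-36576\right) = \left(-33463\right) \left(-36576\right) = 1223942688$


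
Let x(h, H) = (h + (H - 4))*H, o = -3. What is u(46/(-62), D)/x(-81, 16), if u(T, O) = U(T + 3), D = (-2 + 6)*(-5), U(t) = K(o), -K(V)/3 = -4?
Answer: -1/92 ≈ -0.010870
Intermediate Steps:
K(V) = 12 (K(V) = -3*(-4) = 12)
U(t) = 12
D = -20 (D = 4*(-5) = -20)
u(T, O) = 12
x(h, H) = H*(-4 + H + h) (x(h, H) = (h + (-4 + H))*H = (-4 + H + h)*H = H*(-4 + H + h))
u(46/(-62), D)/x(-81, 16) = 12/((16*(-4 + 16 - 81))) = 12/((16*(-69))) = 12/(-1104) = 12*(-1/1104) = -1/92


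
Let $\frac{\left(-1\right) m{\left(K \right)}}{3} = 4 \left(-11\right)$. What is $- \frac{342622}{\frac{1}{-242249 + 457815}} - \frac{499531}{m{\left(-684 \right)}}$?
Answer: $- \frac{9749210834395}{132} \approx -7.3858 \cdot 10^{10}$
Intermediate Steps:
$m{\left(K \right)} = 132$ ($m{\left(K \right)} = - 3 \cdot 4 \left(-11\right) = \left(-3\right) \left(-44\right) = 132$)
$- \frac{342622}{\frac{1}{-242249 + 457815}} - \frac{499531}{m{\left(-684 \right)}} = - \frac{342622}{\frac{1}{-242249 + 457815}} - \frac{499531}{132} = - \frac{342622}{\frac{1}{215566}} - \frac{499531}{132} = - 342622 \frac{1}{\frac{1}{215566}} - \frac{499531}{132} = \left(-342622\right) 215566 - \frac{499531}{132} = -73857654052 - \frac{499531}{132} = - \frac{9749210834395}{132}$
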